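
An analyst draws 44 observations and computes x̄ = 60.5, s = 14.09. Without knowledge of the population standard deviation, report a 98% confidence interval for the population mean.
(55.37, 65.63)

t-interval (σ unknown):
df = n - 1 = 43
t* = 2.416 for 98% confidence

Margin of error = t* · s/√n = 2.416 · 14.09/√44 = 5.13

CI: (55.37, 65.63)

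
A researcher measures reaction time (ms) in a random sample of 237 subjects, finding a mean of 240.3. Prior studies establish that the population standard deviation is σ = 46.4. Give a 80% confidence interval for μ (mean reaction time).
(236.44, 244.16)

z-interval (σ known):
z* = 1.282 for 80% confidence

Margin of error = z* · σ/√n = 1.282 · 46.4/√237 = 3.86

CI: (240.3 - 3.86, 240.3 + 3.86) = (236.44, 244.16)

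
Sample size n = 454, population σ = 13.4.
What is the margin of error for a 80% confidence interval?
Margin of error = 0.81

Margin of error = z* · σ/√n
= 1.282 · 13.4/√454
= 1.282 · 13.4/21.3073
= 0.81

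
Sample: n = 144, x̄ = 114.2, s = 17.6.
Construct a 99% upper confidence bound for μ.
μ ≤ 117.65

Upper bound (one-sided):
t* = 2.353 (one-sided for 99%)
Upper bound = x̄ + t* · s/√n = 114.2 + 2.353 · 17.6/√144 = 117.65

We are 99% confident that μ ≤ 117.65.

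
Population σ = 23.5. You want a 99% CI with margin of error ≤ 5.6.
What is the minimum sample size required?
n ≥ 117

For margin E ≤ 5.6:
n ≥ (z* · σ / E)²
n ≥ (2.576 · 23.5 / 5.6)²
n ≥ 116.86

Minimum n = 117 (rounding up)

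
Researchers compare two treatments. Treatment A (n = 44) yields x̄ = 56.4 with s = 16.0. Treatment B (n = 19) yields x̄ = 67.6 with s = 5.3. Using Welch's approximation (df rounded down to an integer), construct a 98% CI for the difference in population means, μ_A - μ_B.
(-17.66, -4.74)

Difference: x̄₁ - x̄₂ = -11.20
SE = √(s₁²/n₁ + s₂²/n₂) = √(16.0²/44 + 5.3²/19) = 2.7012
df = 58.59 → 58 (Welch–Satterthwaite, rounded down)
t* = 2.392

CI: -11.20 ± 2.392 · 2.7012 = -11.20 ± 6.46 = (-17.66, -4.74)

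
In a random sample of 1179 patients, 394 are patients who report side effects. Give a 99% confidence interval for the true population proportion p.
(0.299, 0.370)

Proportion CI:
p̂ = 394/1179 = 0.33418
SE = √(p̂(1-p̂)/n) = √(0.33418 · 0.66582 / 1179) = 0.01374

z* = 2.576
Margin = z* · SE = 2.576 · 0.01374 = 0.0354

CI: 0.33418 ± 0.0354 = (0.299, 0.370)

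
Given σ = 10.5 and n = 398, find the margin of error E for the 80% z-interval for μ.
Margin of error = 0.67

Margin of error = z* · σ/√n
= 1.282 · 10.5/√398
= 1.282 · 10.5/19.9499
= 0.67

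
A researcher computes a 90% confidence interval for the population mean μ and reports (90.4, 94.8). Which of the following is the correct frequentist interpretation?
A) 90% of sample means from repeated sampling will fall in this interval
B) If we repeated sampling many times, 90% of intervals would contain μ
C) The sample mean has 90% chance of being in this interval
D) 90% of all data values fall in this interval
B

A) Wrong — coverage applies to intervals containing μ, not to future x̄ values.
B) Correct — this is the frequentist long-run coverage interpretation.
C) Wrong — x̄ is observed and sits in the interval by construction.
D) Wrong — a CI is about the parameter μ, not individual data values.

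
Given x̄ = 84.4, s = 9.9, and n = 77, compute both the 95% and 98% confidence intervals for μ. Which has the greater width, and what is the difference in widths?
98% CI is wider by 0.87

df = 76
95% CI: t* = 1.992, (82.15, 86.65), width = 2 · t* · s/√n = 4.49
98% CI: t* = 2.376, (81.72, 87.08), width = 2 · t* · s/√n = 5.36

The 98% CI is wider by 5.36 - 4.49 = 0.87.
Higher confidence requires a wider interval.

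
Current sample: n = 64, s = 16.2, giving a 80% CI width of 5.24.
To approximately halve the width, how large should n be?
n ≈ 256

CI width ∝ 1/√n
To reduce width by factor 2, need √n to grow by 2 → need 2² = 4 times as many samples.

Current: n = 64, width = 5.24
New: n = 256, width ≈ 2.60

Width reduced by factor of 5.24/2.60 = 2.02.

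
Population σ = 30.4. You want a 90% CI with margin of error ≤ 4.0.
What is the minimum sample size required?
n ≥ 157

For margin E ≤ 4.0:
n ≥ (z* · σ / E)²
n ≥ (1.645 · 30.4 / 4.0)²
n ≥ 156.30

Minimum n = 157 (rounding up)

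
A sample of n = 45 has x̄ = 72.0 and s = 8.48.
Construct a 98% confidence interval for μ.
(68.95, 75.05)

t-interval (σ unknown):
df = n - 1 = 44
t* = 2.414 for 98% confidence

Margin of error = t* · s/√n = 2.414 · 8.48/√45 = 3.05

CI: (68.95, 75.05)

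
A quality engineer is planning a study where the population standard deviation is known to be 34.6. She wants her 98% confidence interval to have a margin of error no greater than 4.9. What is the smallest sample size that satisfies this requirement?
n ≥ 270

For margin E ≤ 4.9:
n ≥ (z* · σ / E)²
n ≥ (2.326 · 34.6 / 4.9)²
n ≥ 269.76

Minimum n = 270 (rounding up)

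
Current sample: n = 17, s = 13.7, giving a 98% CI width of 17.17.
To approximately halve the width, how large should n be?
n ≈ 68

CI width ∝ 1/√n
To reduce width by factor 2, need √n to grow by 2 → need 2² = 4 times as many samples.

Current: n = 17, width = 17.17
New: n = 68, width ≈ 7.92

Width reduced by factor of 17.17/7.92 = 2.17.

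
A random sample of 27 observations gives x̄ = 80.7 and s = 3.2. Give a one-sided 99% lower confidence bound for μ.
μ ≥ 79.17

Lower bound (one-sided):
t* = 2.479 (one-sided for 99%)
Lower bound = x̄ - t* · s/√n = 80.7 - 2.479 · 3.2/√27 = 79.17

We are 99% confident that μ ≥ 79.17.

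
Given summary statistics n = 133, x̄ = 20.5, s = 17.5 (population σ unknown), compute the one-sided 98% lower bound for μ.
μ ≥ 17.35

Lower bound (one-sided):
t* = 2.074 (one-sided for 98%)
Lower bound = x̄ - t* · s/√n = 20.5 - 2.074 · 17.5/√133 = 17.35

We are 98% confident that μ ≥ 17.35.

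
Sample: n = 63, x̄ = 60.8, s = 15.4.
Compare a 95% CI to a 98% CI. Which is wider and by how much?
98% CI is wider by 1.51

df = 62
95% CI: t* = 1.999, (56.92, 64.68), width = 2 · t* · s/√n = 7.76
98% CI: t* = 2.388, (56.17, 65.43), width = 2 · t* · s/√n = 9.27

The 98% CI is wider by 9.27 - 7.76 = 1.51.
Higher confidence requires a wider interval.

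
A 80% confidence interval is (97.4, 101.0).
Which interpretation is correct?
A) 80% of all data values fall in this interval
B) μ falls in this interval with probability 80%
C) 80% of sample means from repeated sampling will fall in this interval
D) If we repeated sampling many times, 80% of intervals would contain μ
D

A) Wrong — a CI is about the parameter μ, not individual data values.
B) Wrong — μ is fixed; the randomness lives in the interval, not in μ.
C) Wrong — coverage applies to intervals containing μ, not to future x̄ values.
D) Correct — this is the frequentist long-run coverage interpretation.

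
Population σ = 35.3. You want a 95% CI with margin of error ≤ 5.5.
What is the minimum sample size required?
n ≥ 159

For margin E ≤ 5.5:
n ≥ (z* · σ / E)²
n ≥ (1.960 · 35.3 / 5.5)²
n ≥ 158.25

Minimum n = 159 (rounding up)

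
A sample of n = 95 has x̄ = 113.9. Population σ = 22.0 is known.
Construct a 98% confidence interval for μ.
(108.65, 119.15)

z-interval (σ known):
z* = 2.326 for 98% confidence

Margin of error = z* · σ/√n = 2.326 · 22.0/√95 = 5.25

CI: (113.9 - 5.25, 113.9 + 5.25) = (108.65, 119.15)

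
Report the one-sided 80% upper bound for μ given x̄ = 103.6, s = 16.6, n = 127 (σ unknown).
μ ≤ 104.84

Upper bound (one-sided):
t* = 0.844 (one-sided for 80%)
Upper bound = x̄ + t* · s/√n = 103.6 + 0.844 · 16.6/√127 = 104.84

We are 80% confident that μ ≤ 104.84.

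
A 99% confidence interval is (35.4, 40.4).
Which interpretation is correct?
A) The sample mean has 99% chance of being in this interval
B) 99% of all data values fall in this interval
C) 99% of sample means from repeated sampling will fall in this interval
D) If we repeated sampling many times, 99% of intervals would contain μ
D

A) Wrong — x̄ is observed and sits in the interval by construction.
B) Wrong — a CI is about the parameter μ, not individual data values.
C) Wrong — coverage applies to intervals containing μ, not to future x̄ values.
D) Correct — this is the frequentist long-run coverage interpretation.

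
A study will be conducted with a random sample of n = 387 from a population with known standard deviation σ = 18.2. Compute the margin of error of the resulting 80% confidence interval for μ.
Margin of error = 1.19

Margin of error = z* · σ/√n
= 1.282 · 18.2/√387
= 1.282 · 18.2/19.6723
= 1.19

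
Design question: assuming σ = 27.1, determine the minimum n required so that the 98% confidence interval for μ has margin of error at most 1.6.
n ≥ 1553

For margin E ≤ 1.6:
n ≥ (z* · σ / E)²
n ≥ (2.326 · 27.1 / 1.6)²
n ≥ 1552.09

Minimum n = 1553 (rounding up)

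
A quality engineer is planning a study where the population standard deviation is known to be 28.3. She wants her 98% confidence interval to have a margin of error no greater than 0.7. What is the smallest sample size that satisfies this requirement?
n ≥ 8843

For margin E ≤ 0.7:
n ≥ (z* · σ / E)²
n ≥ (2.326 · 28.3 / 0.7)²
n ≥ 8842.93

Minimum n = 8843 (rounding up)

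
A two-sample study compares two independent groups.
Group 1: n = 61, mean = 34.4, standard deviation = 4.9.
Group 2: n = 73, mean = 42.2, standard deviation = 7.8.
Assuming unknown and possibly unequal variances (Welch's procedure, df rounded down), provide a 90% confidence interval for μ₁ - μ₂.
(-9.64, -5.96)

Difference: x̄₁ - x̄₂ = -7.80
SE = √(s₁²/n₁ + s₂²/n₂) = √(4.9²/61 + 7.8²/73) = 1.1077
df = 123.11 → 123 (Welch–Satterthwaite, rounded down)
t* = 1.657

CI: -7.80 ± 1.657 · 1.1077 = -7.80 ± 1.84 = (-9.64, -5.96)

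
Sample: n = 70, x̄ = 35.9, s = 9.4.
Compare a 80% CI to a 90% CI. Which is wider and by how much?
90% CI is wider by 0.84

df = 69
80% CI: t* = 1.294, (34.45, 37.35), width = 2 · t* · s/√n = 2.91
90% CI: t* = 1.667, (34.03, 37.77), width = 2 · t* · s/√n = 3.75

The 90% CI is wider by 3.75 - 2.91 = 0.84.
Higher confidence requires a wider interval.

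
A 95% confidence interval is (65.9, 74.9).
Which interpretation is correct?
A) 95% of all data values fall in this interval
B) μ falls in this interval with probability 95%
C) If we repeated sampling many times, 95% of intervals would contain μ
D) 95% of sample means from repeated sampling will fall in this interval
C

A) Wrong — a CI is about the parameter μ, not individual data values.
B) Wrong — μ is fixed; the randomness lives in the interval, not in μ.
C) Correct — this is the frequentist long-run coverage interpretation.
D) Wrong — coverage applies to intervals containing μ, not to future x̄ values.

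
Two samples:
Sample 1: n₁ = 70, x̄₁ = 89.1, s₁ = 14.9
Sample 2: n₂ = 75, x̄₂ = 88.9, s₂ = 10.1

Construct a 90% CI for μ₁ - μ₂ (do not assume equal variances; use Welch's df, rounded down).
(-3.33, 3.73)

Difference: x̄₁ - x̄₂ = 0.20
SE = √(s₁²/n₁ + s₂²/n₂) = √(14.9²/70 + 10.1²/75) = 2.1288
df = 120.25 → 120 (Welch–Satterthwaite, rounded down)
t* = 1.658

CI: 0.20 ± 1.658 · 2.1288 = 0.20 ± 3.53 = (-3.33, 3.73)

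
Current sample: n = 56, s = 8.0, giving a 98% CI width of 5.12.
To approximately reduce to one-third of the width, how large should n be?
n ≈ 504

CI width ∝ 1/√n
To reduce width by factor 3, need √n to grow by 3 → need 3² = 9 times as many samples.

Current: n = 56, width = 5.12
New: n = 504, width ≈ 1.66

Width reduced by factor of 5.12/1.66 = 3.08.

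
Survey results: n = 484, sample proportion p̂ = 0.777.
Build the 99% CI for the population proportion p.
(0.728, 0.826)

Proportion CI:
SE = √(p̂(1-p̂)/n) = √(0.777 · 0.223 / 484) = 0.01892

z* = 2.576
Margin = z* · SE = 2.576 · 0.01892 = 0.0487

CI: 0.777 ± 0.0487 = (0.728, 0.826)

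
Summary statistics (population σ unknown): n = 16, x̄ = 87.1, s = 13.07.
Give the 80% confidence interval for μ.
(82.72, 91.48)

t-interval (σ unknown):
df = n - 1 = 15
t* = 1.341 for 80% confidence

Margin of error = t* · s/√n = 1.341 · 13.07/√16 = 4.38

CI: (82.72, 91.48)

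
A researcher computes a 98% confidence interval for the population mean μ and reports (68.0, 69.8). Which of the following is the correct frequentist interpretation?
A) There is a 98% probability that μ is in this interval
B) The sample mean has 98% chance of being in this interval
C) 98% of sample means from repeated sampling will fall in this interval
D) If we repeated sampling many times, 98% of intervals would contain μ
D

A) Wrong — μ is fixed; the randomness lives in the interval, not in μ.
B) Wrong — x̄ is observed and sits in the interval by construction.
C) Wrong — coverage applies to intervals containing μ, not to future x̄ values.
D) Correct — this is the frequentist long-run coverage interpretation.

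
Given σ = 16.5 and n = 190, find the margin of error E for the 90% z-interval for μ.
Margin of error = 1.97

Margin of error = z* · σ/√n
= 1.645 · 16.5/√190
= 1.645 · 16.5/13.7840
= 1.97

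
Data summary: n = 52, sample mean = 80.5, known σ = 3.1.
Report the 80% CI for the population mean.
(79.95, 81.05)

z-interval (σ known):
z* = 1.282 for 80% confidence

Margin of error = z* · σ/√n = 1.282 · 3.1/√52 = 0.55

CI: (80.5 - 0.55, 80.5 + 0.55) = (79.95, 81.05)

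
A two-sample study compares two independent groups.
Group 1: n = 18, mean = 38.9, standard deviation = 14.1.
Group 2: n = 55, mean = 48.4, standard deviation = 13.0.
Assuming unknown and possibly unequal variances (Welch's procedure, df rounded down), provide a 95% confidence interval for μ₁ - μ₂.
(-17.21, -1.79)

Difference: x̄₁ - x̄₂ = -9.50
SE = √(s₁²/n₁ + s₂²/n₂) = √(14.1²/18 + 13.0²/55) = 3.7574
df = 27.11 → 27 (Welch–Satterthwaite, rounded down)
t* = 2.052

CI: -9.50 ± 2.052 · 3.7574 = -9.50 ± 7.71 = (-17.21, -1.79)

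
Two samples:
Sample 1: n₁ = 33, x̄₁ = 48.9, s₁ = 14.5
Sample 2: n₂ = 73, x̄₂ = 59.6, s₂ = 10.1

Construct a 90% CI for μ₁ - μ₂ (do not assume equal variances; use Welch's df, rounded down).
(-15.38, -6.02)

Difference: x̄₁ - x̄₂ = -10.70
SE = √(s₁²/n₁ + s₂²/n₂) = √(14.5²/33 + 10.1²/73) = 2.7872
df = 46.58 → 46 (Welch–Satterthwaite, rounded down)
t* = 1.679

CI: -10.70 ± 1.679 · 2.7872 = -10.70 ± 4.68 = (-15.38, -6.02)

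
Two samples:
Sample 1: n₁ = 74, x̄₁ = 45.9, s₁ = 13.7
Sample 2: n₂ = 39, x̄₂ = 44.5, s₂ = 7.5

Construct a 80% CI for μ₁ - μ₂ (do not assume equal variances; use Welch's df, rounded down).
(-1.17, 3.97)

Difference: x̄₁ - x̄₂ = 1.40
SE = √(s₁²/n₁ + s₂²/n₂) = √(13.7²/74 + 7.5²/39) = 1.9947
df = 110.80 → 110 (Welch–Satterthwaite, rounded down)
t* = 1.289

CI: 1.40 ± 1.289 · 1.9947 = 1.40 ± 2.57 = (-1.17, 3.97)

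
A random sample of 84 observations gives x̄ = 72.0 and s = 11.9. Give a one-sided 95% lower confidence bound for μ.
μ ≥ 69.84

Lower bound (one-sided):
t* = 1.663 (one-sided for 95%)
Lower bound = x̄ - t* · s/√n = 72.0 - 1.663 · 11.9/√84 = 69.84

We are 95% confident that μ ≥ 69.84.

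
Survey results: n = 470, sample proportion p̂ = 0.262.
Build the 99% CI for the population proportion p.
(0.210, 0.314)

Proportion CI:
SE = √(p̂(1-p̂)/n) = √(0.262 · 0.738 / 470) = 0.02028

z* = 2.576
Margin = z* · SE = 2.576 · 0.02028 = 0.0522

CI: 0.262 ± 0.0522 = (0.210, 0.314)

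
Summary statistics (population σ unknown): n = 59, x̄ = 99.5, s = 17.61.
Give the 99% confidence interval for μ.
(93.39, 105.61)

t-interval (σ unknown):
df = n - 1 = 58
t* = 2.663 for 99% confidence

Margin of error = t* · s/√n = 2.663 · 17.61/√59 = 6.11

CI: (93.39, 105.61)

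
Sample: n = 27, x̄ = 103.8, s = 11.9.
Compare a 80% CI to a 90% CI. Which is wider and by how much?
90% CI is wider by 1.79

df = 26
80% CI: t* = 1.315, (100.79, 106.81), width = 2 · t* · s/√n = 6.02
90% CI: t* = 1.706, (99.89, 107.71), width = 2 · t* · s/√n = 7.81

The 90% CI is wider by 7.81 - 6.02 = 1.79.
Higher confidence requires a wider interval.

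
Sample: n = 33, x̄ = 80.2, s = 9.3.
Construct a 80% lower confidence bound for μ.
μ ≥ 78.82

Lower bound (one-sided):
t* = 0.853 (one-sided for 80%)
Lower bound = x̄ - t* · s/√n = 80.2 - 0.853 · 9.3/√33 = 78.82

We are 80% confident that μ ≥ 78.82.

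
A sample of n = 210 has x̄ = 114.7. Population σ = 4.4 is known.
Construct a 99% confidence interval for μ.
(113.92, 115.48)

z-interval (σ known):
z* = 2.576 for 99% confidence

Margin of error = z* · σ/√n = 2.576 · 4.4/√210 = 0.78

CI: (114.7 - 0.78, 114.7 + 0.78) = (113.92, 115.48)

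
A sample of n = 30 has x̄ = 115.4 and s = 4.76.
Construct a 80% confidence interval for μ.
(114.26, 116.54)

t-interval (σ unknown):
df = n - 1 = 29
t* = 1.311 for 80% confidence

Margin of error = t* · s/√n = 1.311 · 4.76/√30 = 1.14

CI: (114.26, 116.54)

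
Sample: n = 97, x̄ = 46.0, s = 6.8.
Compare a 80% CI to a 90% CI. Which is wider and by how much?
90% CI is wider by 0.51

df = 96
80% CI: t* = 1.290, (45.11, 46.89), width = 2 · t* · s/√n = 1.78
90% CI: t* = 1.661, (44.85, 47.15), width = 2 · t* · s/√n = 2.29

The 90% CI is wider by 2.29 - 1.78 = 0.51.
Higher confidence requires a wider interval.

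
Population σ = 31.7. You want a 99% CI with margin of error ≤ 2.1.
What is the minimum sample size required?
n ≥ 1513

For margin E ≤ 2.1:
n ≥ (z* · σ / E)²
n ≥ (2.576 · 31.7 / 2.1)²
n ≥ 1512.07

Minimum n = 1513 (rounding up)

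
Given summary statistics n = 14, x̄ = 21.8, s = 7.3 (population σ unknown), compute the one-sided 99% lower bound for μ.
μ ≥ 16.63

Lower bound (one-sided):
t* = 2.650 (one-sided for 99%)
Lower bound = x̄ - t* · s/√n = 21.8 - 2.650 · 7.3/√14 = 16.63

We are 99% confident that μ ≥ 16.63.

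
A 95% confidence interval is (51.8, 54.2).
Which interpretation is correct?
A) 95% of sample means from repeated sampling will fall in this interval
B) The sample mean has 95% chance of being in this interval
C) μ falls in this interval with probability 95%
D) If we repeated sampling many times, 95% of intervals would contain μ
D

A) Wrong — coverage applies to intervals containing μ, not to future x̄ values.
B) Wrong — x̄ is observed and sits in the interval by construction.
C) Wrong — μ is fixed; the randomness lives in the interval, not in μ.
D) Correct — this is the frequentist long-run coverage interpretation.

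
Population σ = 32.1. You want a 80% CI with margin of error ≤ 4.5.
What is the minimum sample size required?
n ≥ 84

For margin E ≤ 4.5:
n ≥ (z* · σ / E)²
n ≥ (1.282 · 32.1 / 4.5)²
n ≥ 83.63

Minimum n = 84 (rounding up)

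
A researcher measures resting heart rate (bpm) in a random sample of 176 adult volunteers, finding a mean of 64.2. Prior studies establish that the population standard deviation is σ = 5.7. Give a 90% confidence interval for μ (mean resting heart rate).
(63.49, 64.91)

z-interval (σ known):
z* = 1.645 for 90% confidence

Margin of error = z* · σ/√n = 1.645 · 5.7/√176 = 0.71

CI: (64.2 - 0.71, 64.2 + 0.71) = (63.49, 64.91)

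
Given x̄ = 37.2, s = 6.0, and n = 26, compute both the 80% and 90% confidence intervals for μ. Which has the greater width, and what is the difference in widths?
90% CI is wider by 0.92

df = 25
80% CI: t* = 1.316, (35.65, 38.75), width = 2 · t* · s/√n = 3.10
90% CI: t* = 1.708, (35.19, 39.21), width = 2 · t* · s/√n = 4.02

The 90% CI is wider by 4.02 - 3.10 = 0.92.
Higher confidence requires a wider interval.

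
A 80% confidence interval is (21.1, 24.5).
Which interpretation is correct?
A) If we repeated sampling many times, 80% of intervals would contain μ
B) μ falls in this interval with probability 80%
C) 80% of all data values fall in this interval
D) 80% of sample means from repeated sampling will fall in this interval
A

A) Correct — this is the frequentist long-run coverage interpretation.
B) Wrong — μ is fixed; the randomness lives in the interval, not in μ.
C) Wrong — a CI is about the parameter μ, not individual data values.
D) Wrong — coverage applies to intervals containing μ, not to future x̄ values.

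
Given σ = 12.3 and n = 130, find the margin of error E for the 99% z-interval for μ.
Margin of error = 2.78

Margin of error = z* · σ/√n
= 2.576 · 12.3/√130
= 2.576 · 12.3/11.4018
= 2.78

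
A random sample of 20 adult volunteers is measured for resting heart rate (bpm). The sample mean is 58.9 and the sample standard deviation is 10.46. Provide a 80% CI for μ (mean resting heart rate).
(55.79, 62.01)

t-interval (σ unknown):
df = n - 1 = 19
t* = 1.328 for 80% confidence

Margin of error = t* · s/√n = 1.328 · 10.46/√20 = 3.11

CI: (55.79, 62.01)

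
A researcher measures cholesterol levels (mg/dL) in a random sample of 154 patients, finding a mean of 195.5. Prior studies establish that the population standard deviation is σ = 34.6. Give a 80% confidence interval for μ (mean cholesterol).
(191.93, 199.07)

z-interval (σ known):
z* = 1.282 for 80% confidence

Margin of error = z* · σ/√n = 1.282 · 34.6/√154 = 3.57

CI: (195.5 - 3.57, 195.5 + 3.57) = (191.93, 199.07)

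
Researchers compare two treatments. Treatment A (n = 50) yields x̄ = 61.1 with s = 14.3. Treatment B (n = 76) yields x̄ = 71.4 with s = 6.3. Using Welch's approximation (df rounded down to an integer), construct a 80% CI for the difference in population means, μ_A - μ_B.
(-13.08, -7.52)

Difference: x̄₁ - x̄₂ = -10.30
SE = √(s₁²/n₁ + s₂²/n₂) = √(14.3²/50 + 6.3²/76) = 2.1476
df = 61.66 → 61 (Welch–Satterthwaite, rounded down)
t* = 1.296

CI: -10.30 ± 1.296 · 2.1476 = -10.30 ± 2.78 = (-13.08, -7.52)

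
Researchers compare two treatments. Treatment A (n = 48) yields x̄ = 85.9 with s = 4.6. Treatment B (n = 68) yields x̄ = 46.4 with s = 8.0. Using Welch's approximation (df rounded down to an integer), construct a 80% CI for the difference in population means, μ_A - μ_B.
(37.98, 41.02)

Difference: x̄₁ - x̄₂ = 39.50
SE = √(s₁²/n₁ + s₂²/n₂) = √(4.6²/48 + 8.0²/68) = 1.1756
df = 110.05 → 110 (Welch–Satterthwaite, rounded down)
t* = 1.289

CI: 39.50 ± 1.289 · 1.1756 = 39.50 ± 1.52 = (37.98, 41.02)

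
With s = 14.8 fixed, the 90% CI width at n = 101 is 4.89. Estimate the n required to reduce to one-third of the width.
n ≈ 909

CI width ∝ 1/√n
To reduce width by factor 3, need √n to grow by 3 → need 3² = 9 times as many samples.

Current: n = 101, width = 4.89
New: n = 909, width ≈ 1.62

Width reduced by factor of 4.89/1.62 = 3.02.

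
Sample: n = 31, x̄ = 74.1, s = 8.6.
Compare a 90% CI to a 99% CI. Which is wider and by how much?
99% CI is wider by 3.26

df = 30
90% CI: t* = 1.697, (71.48, 76.72), width = 2 · t* · s/√n = 5.24
99% CI: t* = 2.750, (69.85, 78.35), width = 2 · t* · s/√n = 8.50

The 99% CI is wider by 8.50 - 5.24 = 3.26.
Higher confidence requires a wider interval.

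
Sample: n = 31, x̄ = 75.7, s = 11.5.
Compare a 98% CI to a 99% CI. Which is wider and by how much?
99% CI is wider by 1.21

df = 30
98% CI: t* = 2.457, (70.63, 80.77), width = 2 · t* · s/√n = 10.15
99% CI: t* = 2.750, (70.02, 81.38), width = 2 · t* · s/√n = 11.36

The 99% CI is wider by 11.36 - 10.15 = 1.21.
Higher confidence requires a wider interval.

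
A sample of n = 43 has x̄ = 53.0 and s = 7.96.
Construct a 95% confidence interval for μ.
(50.55, 55.45)

t-interval (σ unknown):
df = n - 1 = 42
t* = 2.018 for 95% confidence

Margin of error = t* · s/√n = 2.018 · 7.96/√43 = 2.45

CI: (50.55, 55.45)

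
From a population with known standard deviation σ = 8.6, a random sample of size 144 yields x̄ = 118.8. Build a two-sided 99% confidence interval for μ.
(116.95, 120.65)

z-interval (σ known):
z* = 2.576 for 99% confidence

Margin of error = z* · σ/√n = 2.576 · 8.6/√144 = 1.85

CI: (118.8 - 1.85, 118.8 + 1.85) = (116.95, 120.65)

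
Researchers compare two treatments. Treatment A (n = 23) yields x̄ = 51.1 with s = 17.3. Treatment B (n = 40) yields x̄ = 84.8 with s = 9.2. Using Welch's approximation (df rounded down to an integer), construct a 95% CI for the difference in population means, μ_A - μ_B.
(-41.65, -25.75)

Difference: x̄₁ - x̄₂ = -33.70
SE = √(s₁²/n₁ + s₂²/n₂) = √(17.3²/23 + 9.2²/40) = 3.8896
df = 29.30 → 29 (Welch–Satterthwaite, rounded down)
t* = 2.045

CI: -33.70 ± 2.045 · 3.8896 = -33.70 ± 7.95 = (-41.65, -25.75)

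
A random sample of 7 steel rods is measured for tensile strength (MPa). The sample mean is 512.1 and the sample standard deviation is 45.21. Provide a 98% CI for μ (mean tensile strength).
(458.39, 565.81)

t-interval (σ unknown):
df = n - 1 = 6
t* = 3.143 for 98% confidence

Margin of error = t* · s/√n = 3.143 · 45.21/√7 = 53.71

CI: (458.39, 565.81)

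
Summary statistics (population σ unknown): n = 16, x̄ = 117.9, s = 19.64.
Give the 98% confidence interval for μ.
(105.12, 130.68)

t-interval (σ unknown):
df = n - 1 = 15
t* = 2.602 for 98% confidence

Margin of error = t* · s/√n = 2.602 · 19.64/√16 = 12.78

CI: (105.12, 130.68)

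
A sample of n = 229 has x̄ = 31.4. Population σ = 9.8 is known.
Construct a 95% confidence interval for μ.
(30.13, 32.67)

z-interval (σ known):
z* = 1.960 for 95% confidence

Margin of error = z* · σ/√n = 1.960 · 9.8/√229 = 1.27

CI: (31.4 - 1.27, 31.4 + 1.27) = (30.13, 32.67)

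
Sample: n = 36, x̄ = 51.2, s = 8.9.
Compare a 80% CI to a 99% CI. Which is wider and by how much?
99% CI is wider by 4.21

df = 35
80% CI: t* = 1.306, (49.26, 53.14), width = 2 · t* · s/√n = 3.87
99% CI: t* = 2.724, (47.16, 55.24), width = 2 · t* · s/√n = 8.08

The 99% CI is wider by 8.08 - 3.87 = 4.21.
Higher confidence requires a wider interval.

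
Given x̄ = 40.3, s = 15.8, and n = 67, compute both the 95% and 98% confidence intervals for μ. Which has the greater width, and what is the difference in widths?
98% CI is wider by 1.49

df = 66
95% CI: t* = 1.997, (36.45, 44.15), width = 2 · t* · s/√n = 7.71
98% CI: t* = 2.384, (35.70, 44.90), width = 2 · t* · s/√n = 9.20

The 98% CI is wider by 9.20 - 7.71 = 1.49.
Higher confidence requires a wider interval.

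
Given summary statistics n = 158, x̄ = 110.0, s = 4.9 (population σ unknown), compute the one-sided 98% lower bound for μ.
μ ≥ 109.19

Lower bound (one-sided):
t* = 2.071 (one-sided for 98%)
Lower bound = x̄ - t* · s/√n = 110.0 - 2.071 · 4.9/√158 = 109.19

We are 98% confident that μ ≥ 109.19.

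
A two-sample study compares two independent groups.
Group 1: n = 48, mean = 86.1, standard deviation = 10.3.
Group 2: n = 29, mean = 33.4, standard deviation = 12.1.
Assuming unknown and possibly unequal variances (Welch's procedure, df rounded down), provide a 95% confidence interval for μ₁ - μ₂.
(47.29, 58.11)

Difference: x̄₁ - x̄₂ = 52.70
SE = √(s₁²/n₁ + s₂²/n₂) = √(10.3²/48 + 12.1²/29) = 2.6942
df = 51.95 → 51 (Welch–Satterthwaite, rounded down)
t* = 2.008

CI: 52.70 ± 2.008 · 2.6942 = 52.70 ± 5.41 = (47.29, 58.11)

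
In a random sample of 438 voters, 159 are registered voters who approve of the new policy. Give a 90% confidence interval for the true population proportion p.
(0.325, 0.401)

Proportion CI:
p̂ = 159/438 = 0.36301
SE = √(p̂(1-p̂)/n) = √(0.36301 · 0.63699 / 438) = 0.02298

z* = 1.645
Margin = z* · SE = 1.645 · 0.02298 = 0.0378

CI: 0.36301 ± 0.0378 = (0.325, 0.401)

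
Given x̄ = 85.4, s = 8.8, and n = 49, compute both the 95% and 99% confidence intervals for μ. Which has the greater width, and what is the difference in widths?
99% CI is wider by 1.68

df = 48
95% CI: t* = 2.011, (82.87, 87.93), width = 2 · t* · s/√n = 5.06
99% CI: t* = 2.682, (82.03, 88.77), width = 2 · t* · s/√n = 6.74

The 99% CI is wider by 6.74 - 5.06 = 1.68.
Higher confidence requires a wider interval.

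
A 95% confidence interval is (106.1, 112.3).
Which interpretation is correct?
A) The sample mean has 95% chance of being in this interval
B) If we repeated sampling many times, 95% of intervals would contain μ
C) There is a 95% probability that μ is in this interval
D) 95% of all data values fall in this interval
B

A) Wrong — x̄ is observed and sits in the interval by construction.
B) Correct — this is the frequentist long-run coverage interpretation.
C) Wrong — μ is fixed; the randomness lives in the interval, not in μ.
D) Wrong — a CI is about the parameter μ, not individual data values.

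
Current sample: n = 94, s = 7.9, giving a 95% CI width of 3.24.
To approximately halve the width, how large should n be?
n ≈ 376

CI width ∝ 1/√n
To reduce width by factor 2, need √n to grow by 2 → need 2² = 4 times as many samples.

Current: n = 94, width = 3.24
New: n = 376, width ≈ 1.60

Width reduced by factor of 3.24/1.60 = 2.02.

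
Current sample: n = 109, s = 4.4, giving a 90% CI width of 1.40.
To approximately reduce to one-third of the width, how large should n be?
n ≈ 981

CI width ∝ 1/√n
To reduce width by factor 3, need √n to grow by 3 → need 3² = 9 times as many samples.

Current: n = 109, width = 1.40
New: n = 981, width ≈ 0.46

Width reduced by factor of 1.40/0.46 = 3.04.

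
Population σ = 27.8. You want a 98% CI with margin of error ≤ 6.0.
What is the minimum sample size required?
n ≥ 117

For margin E ≤ 6.0:
n ≥ (z* · σ / E)²
n ≥ (2.326 · 27.8 / 6.0)²
n ≥ 116.15

Minimum n = 117 (rounding up)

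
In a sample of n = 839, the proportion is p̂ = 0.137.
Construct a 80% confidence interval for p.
(0.122, 0.152)

Proportion CI:
SE = √(p̂(1-p̂)/n) = √(0.137 · 0.863 / 839) = 0.01187

z* = 1.282
Margin = z* · SE = 1.282 · 0.01187 = 0.0152

CI: 0.137 ± 0.0152 = (0.122, 0.152)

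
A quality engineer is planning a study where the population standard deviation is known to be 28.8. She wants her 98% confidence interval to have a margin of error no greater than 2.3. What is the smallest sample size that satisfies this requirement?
n ≥ 849

For margin E ≤ 2.3:
n ≥ (z* · σ / E)²
n ≥ (2.326 · 28.8 / 2.3)²
n ≥ 848.30

Minimum n = 849 (rounding up)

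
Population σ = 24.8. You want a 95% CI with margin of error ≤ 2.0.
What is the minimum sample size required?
n ≥ 591

For margin E ≤ 2.0:
n ≥ (z* · σ / E)²
n ≥ (1.960 · 24.8 / 2.0)²
n ≥ 590.68

Minimum n = 591 (rounding up)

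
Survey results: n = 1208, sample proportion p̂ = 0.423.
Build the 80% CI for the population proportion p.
(0.405, 0.441)

Proportion CI:
SE = √(p̂(1-p̂)/n) = √(0.423 · 0.577 / 1208) = 0.01421

z* = 1.282
Margin = z* · SE = 1.282 · 0.01421 = 0.0182

CI: 0.423 ± 0.0182 = (0.405, 0.441)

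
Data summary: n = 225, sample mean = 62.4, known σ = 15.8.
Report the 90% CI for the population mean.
(60.67, 64.13)

z-interval (σ known):
z* = 1.645 for 90% confidence

Margin of error = z* · σ/√n = 1.645 · 15.8/√225 = 1.73

CI: (62.4 - 1.73, 62.4 + 1.73) = (60.67, 64.13)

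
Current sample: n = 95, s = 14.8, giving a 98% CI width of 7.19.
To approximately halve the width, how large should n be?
n ≈ 380

CI width ∝ 1/√n
To reduce width by factor 2, need √n to grow by 2 → need 2² = 4 times as many samples.

Current: n = 95, width = 7.19
New: n = 380, width ≈ 3.55

Width reduced by factor of 7.19/3.55 = 2.03.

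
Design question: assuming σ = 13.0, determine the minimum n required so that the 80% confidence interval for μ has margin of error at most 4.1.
n ≥ 17

For margin E ≤ 4.1:
n ≥ (z* · σ / E)²
n ≥ (1.282 · 13.0 / 4.1)²
n ≥ 16.52

Minimum n = 17 (rounding up)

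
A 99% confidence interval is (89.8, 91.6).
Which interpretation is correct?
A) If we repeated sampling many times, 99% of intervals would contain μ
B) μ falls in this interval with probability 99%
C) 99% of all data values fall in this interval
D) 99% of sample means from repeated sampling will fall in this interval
A

A) Correct — this is the frequentist long-run coverage interpretation.
B) Wrong — μ is fixed; the randomness lives in the interval, not in μ.
C) Wrong — a CI is about the parameter μ, not individual data values.
D) Wrong — coverage applies to intervals containing μ, not to future x̄ values.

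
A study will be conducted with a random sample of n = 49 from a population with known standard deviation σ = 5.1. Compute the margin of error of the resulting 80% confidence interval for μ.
Margin of error = 0.93

Margin of error = z* · σ/√n
= 1.282 · 5.1/√49
= 1.282 · 5.1/7.0000
= 0.93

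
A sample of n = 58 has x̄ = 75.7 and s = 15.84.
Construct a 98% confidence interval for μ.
(70.72, 80.68)

t-interval (σ unknown):
df = n - 1 = 57
t* = 2.394 for 98% confidence

Margin of error = t* · s/√n = 2.394 · 15.84/√58 = 4.98

CI: (70.72, 80.68)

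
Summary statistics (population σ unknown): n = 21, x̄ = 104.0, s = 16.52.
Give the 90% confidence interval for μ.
(97.78, 110.22)

t-interval (σ unknown):
df = n - 1 = 20
t* = 1.725 for 90% confidence

Margin of error = t* · s/√n = 1.725 · 16.52/√21 = 6.22

CI: (97.78, 110.22)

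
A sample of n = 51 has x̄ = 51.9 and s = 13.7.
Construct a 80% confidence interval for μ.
(49.41, 54.39)

t-interval (σ unknown):
df = n - 1 = 50
t* = 1.299 for 80% confidence

Margin of error = t* · s/√n = 1.299 · 13.7/√51 = 2.49

CI: (49.41, 54.39)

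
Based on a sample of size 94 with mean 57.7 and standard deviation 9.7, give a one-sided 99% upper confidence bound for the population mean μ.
μ ≤ 60.07

Upper bound (one-sided):
t* = 2.367 (one-sided for 99%)
Upper bound = x̄ + t* · s/√n = 57.7 + 2.367 · 9.7/√94 = 60.07

We are 99% confident that μ ≤ 60.07.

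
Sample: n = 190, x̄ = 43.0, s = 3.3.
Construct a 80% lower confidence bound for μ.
μ ≥ 42.80

Lower bound (one-sided):
t* = 0.844 (one-sided for 80%)
Lower bound = x̄ - t* · s/√n = 43.0 - 0.844 · 3.3/√190 = 42.80

We are 80% confident that μ ≥ 42.80.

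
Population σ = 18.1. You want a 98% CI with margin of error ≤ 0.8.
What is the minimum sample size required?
n ≥ 2770

For margin E ≤ 0.8:
n ≥ (z* · σ / E)²
n ≥ (2.326 · 18.1 / 0.8)²
n ≥ 2769.47

Minimum n = 2770 (rounding up)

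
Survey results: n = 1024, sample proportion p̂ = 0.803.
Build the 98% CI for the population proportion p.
(0.774, 0.832)

Proportion CI:
SE = √(p̂(1-p̂)/n) = √(0.803 · 0.197 / 1024) = 0.01243

z* = 2.326
Margin = z* · SE = 2.326 · 0.01243 = 0.0289

CI: 0.803 ± 0.0289 = (0.774, 0.832)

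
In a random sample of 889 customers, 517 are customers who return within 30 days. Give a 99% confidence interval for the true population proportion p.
(0.539, 0.624)

Proportion CI:
p̂ = 517/889 = 0.58155
SE = √(p̂(1-p̂)/n) = √(0.58155 · 0.41845 / 889) = 0.01654

z* = 2.576
Margin = z* · SE = 2.576 · 0.01654 = 0.0426

CI: 0.58155 ± 0.0426 = (0.539, 0.624)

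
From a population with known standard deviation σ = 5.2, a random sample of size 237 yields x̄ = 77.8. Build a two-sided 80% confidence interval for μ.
(77.37, 78.23)

z-interval (σ known):
z* = 1.282 for 80% confidence

Margin of error = z* · σ/√n = 1.282 · 5.2/√237 = 0.43

CI: (77.8 - 0.43, 77.8 + 0.43) = (77.37, 78.23)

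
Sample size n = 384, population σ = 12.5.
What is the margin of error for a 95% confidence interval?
Margin of error = 1.25

Margin of error = z* · σ/√n
= 1.960 · 12.5/√384
= 1.960 · 12.5/19.5959
= 1.25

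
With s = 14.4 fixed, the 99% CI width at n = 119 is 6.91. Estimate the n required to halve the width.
n ≈ 476

CI width ∝ 1/√n
To reduce width by factor 2, need √n to grow by 2 → need 2² = 4 times as many samples.

Current: n = 119, width = 6.91
New: n = 476, width ≈ 3.41

Width reduced by factor of 6.91/3.41 = 2.03.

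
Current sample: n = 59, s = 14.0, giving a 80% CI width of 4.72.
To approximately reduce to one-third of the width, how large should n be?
n ≈ 531

CI width ∝ 1/√n
To reduce width by factor 3, need √n to grow by 3 → need 3² = 9 times as many samples.

Current: n = 59, width = 4.72
New: n = 531, width ≈ 1.56

Width reduced by factor of 4.72/1.56 = 3.03.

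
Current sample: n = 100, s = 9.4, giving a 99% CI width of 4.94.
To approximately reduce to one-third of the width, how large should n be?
n ≈ 900

CI width ∝ 1/√n
To reduce width by factor 3, need √n to grow by 3 → need 3² = 9 times as many samples.

Current: n = 100, width = 4.94
New: n = 900, width ≈ 1.62

Width reduced by factor of 4.94/1.62 = 3.05.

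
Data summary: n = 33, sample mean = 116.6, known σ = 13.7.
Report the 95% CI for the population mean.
(111.93, 121.27)

z-interval (σ known):
z* = 1.960 for 95% confidence

Margin of error = z* · σ/√n = 1.960 · 13.7/√33 = 4.67

CI: (116.6 - 4.67, 116.6 + 4.67) = (111.93, 121.27)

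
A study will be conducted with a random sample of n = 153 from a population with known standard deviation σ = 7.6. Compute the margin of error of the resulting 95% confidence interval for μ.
Margin of error = 1.20

Margin of error = z* · σ/√n
= 1.960 · 7.6/√153
= 1.960 · 7.6/12.3693
= 1.20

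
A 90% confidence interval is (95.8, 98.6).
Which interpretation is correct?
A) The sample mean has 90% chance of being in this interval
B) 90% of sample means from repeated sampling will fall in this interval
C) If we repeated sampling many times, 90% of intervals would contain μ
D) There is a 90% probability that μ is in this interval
C

A) Wrong — x̄ is observed and sits in the interval by construction.
B) Wrong — coverage applies to intervals containing μ, not to future x̄ values.
C) Correct — this is the frequentist long-run coverage interpretation.
D) Wrong — μ is fixed; the randomness lives in the interval, not in μ.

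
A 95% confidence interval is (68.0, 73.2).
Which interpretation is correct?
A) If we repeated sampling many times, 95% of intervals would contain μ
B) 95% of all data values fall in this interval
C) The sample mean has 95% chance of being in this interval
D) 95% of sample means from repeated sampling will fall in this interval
A

A) Correct — this is the frequentist long-run coverage interpretation.
B) Wrong — a CI is about the parameter μ, not individual data values.
C) Wrong — x̄ is observed and sits in the interval by construction.
D) Wrong — coverage applies to intervals containing μ, not to future x̄ values.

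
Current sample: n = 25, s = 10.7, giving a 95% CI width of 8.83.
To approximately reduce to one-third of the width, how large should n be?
n ≈ 225

CI width ∝ 1/√n
To reduce width by factor 3, need √n to grow by 3 → need 3² = 9 times as many samples.

Current: n = 25, width = 8.83
New: n = 225, width ≈ 2.81

Width reduced by factor of 8.83/2.81 = 3.14.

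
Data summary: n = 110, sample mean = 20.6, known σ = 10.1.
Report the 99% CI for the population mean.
(18.12, 23.08)

z-interval (σ known):
z* = 2.576 for 99% confidence

Margin of error = z* · σ/√n = 2.576 · 10.1/√110 = 2.48

CI: (20.6 - 2.48, 20.6 + 2.48) = (18.12, 23.08)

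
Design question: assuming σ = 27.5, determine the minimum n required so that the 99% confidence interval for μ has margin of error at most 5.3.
n ≥ 179

For margin E ≤ 5.3:
n ≥ (z* · σ / E)²
n ≥ (2.576 · 27.5 / 5.3)²
n ≥ 178.65

Minimum n = 179 (rounding up)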